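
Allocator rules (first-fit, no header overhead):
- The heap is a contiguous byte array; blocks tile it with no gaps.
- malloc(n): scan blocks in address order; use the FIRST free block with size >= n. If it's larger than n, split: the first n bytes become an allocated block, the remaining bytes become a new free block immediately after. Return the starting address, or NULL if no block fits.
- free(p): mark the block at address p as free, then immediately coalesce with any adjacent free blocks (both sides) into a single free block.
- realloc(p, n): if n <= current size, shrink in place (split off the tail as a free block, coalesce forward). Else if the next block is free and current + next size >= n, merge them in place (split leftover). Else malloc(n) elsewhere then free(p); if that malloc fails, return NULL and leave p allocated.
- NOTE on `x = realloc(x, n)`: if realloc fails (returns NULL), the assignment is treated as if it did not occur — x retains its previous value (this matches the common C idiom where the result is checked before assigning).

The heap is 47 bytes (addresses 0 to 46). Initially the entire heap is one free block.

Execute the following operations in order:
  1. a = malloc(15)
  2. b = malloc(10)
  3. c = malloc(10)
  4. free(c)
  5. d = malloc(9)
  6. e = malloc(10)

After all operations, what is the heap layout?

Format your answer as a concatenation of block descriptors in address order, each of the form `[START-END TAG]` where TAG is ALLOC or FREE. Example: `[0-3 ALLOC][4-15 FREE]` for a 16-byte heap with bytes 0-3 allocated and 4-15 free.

Answer: [0-14 ALLOC][15-24 ALLOC][25-33 ALLOC][34-43 ALLOC][44-46 FREE]

Derivation:
Op 1: a = malloc(15) -> a = 0; heap: [0-14 ALLOC][15-46 FREE]
Op 2: b = malloc(10) -> b = 15; heap: [0-14 ALLOC][15-24 ALLOC][25-46 FREE]
Op 3: c = malloc(10) -> c = 25; heap: [0-14 ALLOC][15-24 ALLOC][25-34 ALLOC][35-46 FREE]
Op 4: free(c) -> (freed c); heap: [0-14 ALLOC][15-24 ALLOC][25-46 FREE]
Op 5: d = malloc(9) -> d = 25; heap: [0-14 ALLOC][15-24 ALLOC][25-33 ALLOC][34-46 FREE]
Op 6: e = malloc(10) -> e = 34; heap: [0-14 ALLOC][15-24 ALLOC][25-33 ALLOC][34-43 ALLOC][44-46 FREE]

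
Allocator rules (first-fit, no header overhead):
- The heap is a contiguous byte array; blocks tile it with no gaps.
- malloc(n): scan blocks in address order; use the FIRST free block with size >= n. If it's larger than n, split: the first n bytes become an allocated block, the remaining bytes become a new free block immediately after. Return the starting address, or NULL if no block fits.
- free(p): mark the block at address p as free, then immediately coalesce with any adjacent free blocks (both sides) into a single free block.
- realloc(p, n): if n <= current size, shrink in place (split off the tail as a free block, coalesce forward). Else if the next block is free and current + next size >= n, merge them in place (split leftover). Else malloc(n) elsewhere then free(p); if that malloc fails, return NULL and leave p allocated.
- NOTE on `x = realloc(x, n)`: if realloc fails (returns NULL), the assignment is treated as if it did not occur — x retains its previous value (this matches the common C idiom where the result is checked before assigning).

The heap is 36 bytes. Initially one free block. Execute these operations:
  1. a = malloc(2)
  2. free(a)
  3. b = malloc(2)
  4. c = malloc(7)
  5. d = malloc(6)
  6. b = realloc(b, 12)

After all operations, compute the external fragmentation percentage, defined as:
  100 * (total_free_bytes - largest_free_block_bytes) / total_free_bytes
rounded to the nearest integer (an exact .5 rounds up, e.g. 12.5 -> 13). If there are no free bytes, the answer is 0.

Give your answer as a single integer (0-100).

Answer: 18

Derivation:
Op 1: a = malloc(2) -> a = 0; heap: [0-1 ALLOC][2-35 FREE]
Op 2: free(a) -> (freed a); heap: [0-35 FREE]
Op 3: b = malloc(2) -> b = 0; heap: [0-1 ALLOC][2-35 FREE]
Op 4: c = malloc(7) -> c = 2; heap: [0-1 ALLOC][2-8 ALLOC][9-35 FREE]
Op 5: d = malloc(6) -> d = 9; heap: [0-1 ALLOC][2-8 ALLOC][9-14 ALLOC][15-35 FREE]
Op 6: b = realloc(b, 12) -> b = 15; heap: [0-1 FREE][2-8 ALLOC][9-14 ALLOC][15-26 ALLOC][27-35 FREE]
Free blocks: [2 9] total_free=11 largest=9 -> 100*(11-9)/11 = 200/11 ≈ 18.182 -> rounds to 18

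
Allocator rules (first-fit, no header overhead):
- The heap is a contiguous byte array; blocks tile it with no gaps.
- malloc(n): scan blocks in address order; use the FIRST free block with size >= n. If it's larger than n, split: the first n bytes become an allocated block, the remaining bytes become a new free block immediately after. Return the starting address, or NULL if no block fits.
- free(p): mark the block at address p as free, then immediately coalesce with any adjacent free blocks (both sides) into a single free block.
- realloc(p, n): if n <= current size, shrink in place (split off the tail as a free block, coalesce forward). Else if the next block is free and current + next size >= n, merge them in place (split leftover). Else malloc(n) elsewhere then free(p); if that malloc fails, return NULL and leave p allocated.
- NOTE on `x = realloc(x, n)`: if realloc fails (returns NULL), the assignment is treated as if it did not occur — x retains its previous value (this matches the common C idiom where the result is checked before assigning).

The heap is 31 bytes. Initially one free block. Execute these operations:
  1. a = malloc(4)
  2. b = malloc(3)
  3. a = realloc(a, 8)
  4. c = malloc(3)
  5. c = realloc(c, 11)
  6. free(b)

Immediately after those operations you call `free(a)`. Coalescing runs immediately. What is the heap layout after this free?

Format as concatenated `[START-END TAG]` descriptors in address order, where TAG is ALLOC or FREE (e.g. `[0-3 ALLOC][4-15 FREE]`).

Answer: [0-14 FREE][15-25 ALLOC][26-30 FREE]

Derivation:
Op 1: a = malloc(4) -> a = 0; heap: [0-3 ALLOC][4-30 FREE]
Op 2: b = malloc(3) -> b = 4; heap: [0-3 ALLOC][4-6 ALLOC][7-30 FREE]
Op 3: a = realloc(a, 8) -> a = 7; heap: [0-3 FREE][4-6 ALLOC][7-14 ALLOC][15-30 FREE]
Op 4: c = malloc(3) -> c = 0; heap: [0-2 ALLOC][3-3 FREE][4-6 ALLOC][7-14 ALLOC][15-30 FREE]
Op 5: c = realloc(c, 11) -> c = 15; heap: [0-3 FREE][4-6 ALLOC][7-14 ALLOC][15-25 ALLOC][26-30 FREE]
Op 6: free(b) -> (freed b); heap: [0-6 FREE][7-14 ALLOC][15-25 ALLOC][26-30 FREE]
free(a): a = 7 -> block [7-14 ALLOC]; mark free, coalesce with adjacent free neighbors -> [0-14 FREE][15-25 ALLOC][26-30 FREE]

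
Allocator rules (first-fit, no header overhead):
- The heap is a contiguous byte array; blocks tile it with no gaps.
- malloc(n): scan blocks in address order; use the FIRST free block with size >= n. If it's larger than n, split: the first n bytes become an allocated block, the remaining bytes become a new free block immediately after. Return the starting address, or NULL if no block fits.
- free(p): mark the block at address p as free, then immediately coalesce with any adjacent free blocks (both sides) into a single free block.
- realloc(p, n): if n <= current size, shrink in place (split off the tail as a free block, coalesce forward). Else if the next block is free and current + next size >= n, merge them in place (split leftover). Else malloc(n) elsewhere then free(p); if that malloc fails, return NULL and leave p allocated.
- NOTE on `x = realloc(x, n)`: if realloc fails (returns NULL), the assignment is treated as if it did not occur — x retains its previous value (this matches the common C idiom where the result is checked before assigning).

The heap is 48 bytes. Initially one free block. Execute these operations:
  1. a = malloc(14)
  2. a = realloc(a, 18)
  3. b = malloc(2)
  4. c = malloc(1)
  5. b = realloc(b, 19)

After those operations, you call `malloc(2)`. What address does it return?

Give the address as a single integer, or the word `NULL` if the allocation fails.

Op 1: a = malloc(14) -> a = 0; heap: [0-13 ALLOC][14-47 FREE]
Op 2: a = realloc(a, 18) -> a = 0; heap: [0-17 ALLOC][18-47 FREE]
Op 3: b = malloc(2) -> b = 18; heap: [0-17 ALLOC][18-19 ALLOC][20-47 FREE]
Op 4: c = malloc(1) -> c = 20; heap: [0-17 ALLOC][18-19 ALLOC][20-20 ALLOC][21-47 FREE]
Op 5: b = realloc(b, 19) -> b = 21; heap: [0-17 ALLOC][18-19 FREE][20-20 ALLOC][21-39 ALLOC][40-47 FREE]
malloc(2): first-fit scan over [0-17 ALLOC][18-19 FREE][20-20 ALLOC][21-39 ALLOC][40-47 FREE] -> 18

Answer: 18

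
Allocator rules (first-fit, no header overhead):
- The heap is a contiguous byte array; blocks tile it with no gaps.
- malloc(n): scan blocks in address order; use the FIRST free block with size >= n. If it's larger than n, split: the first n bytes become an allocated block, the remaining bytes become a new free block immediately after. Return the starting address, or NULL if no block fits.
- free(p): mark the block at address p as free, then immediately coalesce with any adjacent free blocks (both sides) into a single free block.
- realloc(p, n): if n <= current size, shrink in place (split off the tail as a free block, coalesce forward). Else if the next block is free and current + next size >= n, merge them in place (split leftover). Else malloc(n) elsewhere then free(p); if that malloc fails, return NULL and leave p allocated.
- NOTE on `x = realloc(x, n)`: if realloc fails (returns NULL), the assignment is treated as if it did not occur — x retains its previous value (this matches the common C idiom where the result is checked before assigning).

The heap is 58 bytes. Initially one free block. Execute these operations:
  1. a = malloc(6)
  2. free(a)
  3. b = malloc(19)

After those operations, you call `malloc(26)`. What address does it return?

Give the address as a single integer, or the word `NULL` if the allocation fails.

Answer: 19

Derivation:
Op 1: a = malloc(6) -> a = 0; heap: [0-5 ALLOC][6-57 FREE]
Op 2: free(a) -> (freed a); heap: [0-57 FREE]
Op 3: b = malloc(19) -> b = 0; heap: [0-18 ALLOC][19-57 FREE]
malloc(26): first-fit scan over [0-18 ALLOC][19-57 FREE] -> 19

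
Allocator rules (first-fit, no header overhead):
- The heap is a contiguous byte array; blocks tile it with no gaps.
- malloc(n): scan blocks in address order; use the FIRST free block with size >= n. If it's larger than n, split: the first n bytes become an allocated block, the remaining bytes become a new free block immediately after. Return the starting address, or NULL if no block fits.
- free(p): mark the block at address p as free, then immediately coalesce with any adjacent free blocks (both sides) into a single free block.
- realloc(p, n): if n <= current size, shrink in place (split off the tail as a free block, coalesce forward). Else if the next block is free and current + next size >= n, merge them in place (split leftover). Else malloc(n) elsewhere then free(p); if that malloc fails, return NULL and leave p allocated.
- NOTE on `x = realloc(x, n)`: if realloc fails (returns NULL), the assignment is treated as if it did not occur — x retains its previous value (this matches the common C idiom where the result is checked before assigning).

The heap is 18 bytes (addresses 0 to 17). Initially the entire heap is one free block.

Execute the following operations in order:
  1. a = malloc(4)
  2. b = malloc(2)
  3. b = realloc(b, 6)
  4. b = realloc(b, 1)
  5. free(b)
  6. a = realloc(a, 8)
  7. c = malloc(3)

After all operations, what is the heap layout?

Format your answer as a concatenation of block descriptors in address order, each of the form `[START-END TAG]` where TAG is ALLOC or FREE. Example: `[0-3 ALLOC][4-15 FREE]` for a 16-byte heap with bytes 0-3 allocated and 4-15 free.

Op 1: a = malloc(4) -> a = 0; heap: [0-3 ALLOC][4-17 FREE]
Op 2: b = malloc(2) -> b = 4; heap: [0-3 ALLOC][4-5 ALLOC][6-17 FREE]
Op 3: b = realloc(b, 6) -> b = 4; heap: [0-3 ALLOC][4-9 ALLOC][10-17 FREE]
Op 4: b = realloc(b, 1) -> b = 4; heap: [0-3 ALLOC][4-4 ALLOC][5-17 FREE]
Op 5: free(b) -> (freed b); heap: [0-3 ALLOC][4-17 FREE]
Op 6: a = realloc(a, 8) -> a = 0; heap: [0-7 ALLOC][8-17 FREE]
Op 7: c = malloc(3) -> c = 8; heap: [0-7 ALLOC][8-10 ALLOC][11-17 FREE]

Answer: [0-7 ALLOC][8-10 ALLOC][11-17 FREE]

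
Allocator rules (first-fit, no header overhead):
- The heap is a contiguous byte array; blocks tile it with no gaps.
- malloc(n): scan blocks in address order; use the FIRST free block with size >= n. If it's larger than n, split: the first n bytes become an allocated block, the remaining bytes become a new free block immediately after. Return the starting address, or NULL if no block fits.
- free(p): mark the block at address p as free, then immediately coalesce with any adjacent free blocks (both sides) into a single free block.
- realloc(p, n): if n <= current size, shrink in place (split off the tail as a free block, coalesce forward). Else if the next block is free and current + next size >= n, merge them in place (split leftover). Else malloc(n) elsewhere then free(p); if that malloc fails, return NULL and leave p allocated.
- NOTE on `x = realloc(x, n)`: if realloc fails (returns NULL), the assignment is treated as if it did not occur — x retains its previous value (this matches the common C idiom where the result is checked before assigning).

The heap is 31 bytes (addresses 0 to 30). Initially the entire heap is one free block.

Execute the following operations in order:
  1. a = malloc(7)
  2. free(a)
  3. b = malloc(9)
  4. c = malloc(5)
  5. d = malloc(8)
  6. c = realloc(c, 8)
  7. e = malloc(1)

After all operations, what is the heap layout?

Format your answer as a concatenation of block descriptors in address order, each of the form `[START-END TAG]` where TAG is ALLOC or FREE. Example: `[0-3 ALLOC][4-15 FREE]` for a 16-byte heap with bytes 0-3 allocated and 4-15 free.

Op 1: a = malloc(7) -> a = 0; heap: [0-6 ALLOC][7-30 FREE]
Op 2: free(a) -> (freed a); heap: [0-30 FREE]
Op 3: b = malloc(9) -> b = 0; heap: [0-8 ALLOC][9-30 FREE]
Op 4: c = malloc(5) -> c = 9; heap: [0-8 ALLOC][9-13 ALLOC][14-30 FREE]
Op 5: d = malloc(8) -> d = 14; heap: [0-8 ALLOC][9-13 ALLOC][14-21 ALLOC][22-30 FREE]
Op 6: c = realloc(c, 8) -> c = 22; heap: [0-8 ALLOC][9-13 FREE][14-21 ALLOC][22-29 ALLOC][30-30 FREE]
Op 7: e = malloc(1) -> e = 9; heap: [0-8 ALLOC][9-9 ALLOC][10-13 FREE][14-21 ALLOC][22-29 ALLOC][30-30 FREE]

Answer: [0-8 ALLOC][9-9 ALLOC][10-13 FREE][14-21 ALLOC][22-29 ALLOC][30-30 FREE]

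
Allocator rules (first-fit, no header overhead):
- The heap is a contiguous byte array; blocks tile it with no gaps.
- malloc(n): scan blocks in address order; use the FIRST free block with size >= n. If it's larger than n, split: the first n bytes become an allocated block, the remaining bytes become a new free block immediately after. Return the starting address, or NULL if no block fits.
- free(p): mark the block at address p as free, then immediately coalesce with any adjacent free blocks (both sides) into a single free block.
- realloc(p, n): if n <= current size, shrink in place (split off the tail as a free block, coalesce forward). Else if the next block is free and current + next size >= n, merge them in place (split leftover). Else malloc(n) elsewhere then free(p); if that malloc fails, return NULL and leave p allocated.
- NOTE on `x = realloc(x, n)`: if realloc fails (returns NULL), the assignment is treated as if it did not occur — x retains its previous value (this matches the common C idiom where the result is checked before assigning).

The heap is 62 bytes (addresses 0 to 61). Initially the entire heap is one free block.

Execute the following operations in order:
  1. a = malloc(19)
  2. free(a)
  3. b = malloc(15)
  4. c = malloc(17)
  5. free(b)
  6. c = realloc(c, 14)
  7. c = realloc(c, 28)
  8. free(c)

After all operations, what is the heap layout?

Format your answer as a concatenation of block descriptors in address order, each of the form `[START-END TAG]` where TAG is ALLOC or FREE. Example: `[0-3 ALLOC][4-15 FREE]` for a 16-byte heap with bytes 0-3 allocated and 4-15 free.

Op 1: a = malloc(19) -> a = 0; heap: [0-18 ALLOC][19-61 FREE]
Op 2: free(a) -> (freed a); heap: [0-61 FREE]
Op 3: b = malloc(15) -> b = 0; heap: [0-14 ALLOC][15-61 FREE]
Op 4: c = malloc(17) -> c = 15; heap: [0-14 ALLOC][15-31 ALLOC][32-61 FREE]
Op 5: free(b) -> (freed b); heap: [0-14 FREE][15-31 ALLOC][32-61 FREE]
Op 6: c = realloc(c, 14) -> c = 15; heap: [0-14 FREE][15-28 ALLOC][29-61 FREE]
Op 7: c = realloc(c, 28) -> c = 15; heap: [0-14 FREE][15-42 ALLOC][43-61 FREE]
Op 8: free(c) -> (freed c); heap: [0-61 FREE]

Answer: [0-61 FREE]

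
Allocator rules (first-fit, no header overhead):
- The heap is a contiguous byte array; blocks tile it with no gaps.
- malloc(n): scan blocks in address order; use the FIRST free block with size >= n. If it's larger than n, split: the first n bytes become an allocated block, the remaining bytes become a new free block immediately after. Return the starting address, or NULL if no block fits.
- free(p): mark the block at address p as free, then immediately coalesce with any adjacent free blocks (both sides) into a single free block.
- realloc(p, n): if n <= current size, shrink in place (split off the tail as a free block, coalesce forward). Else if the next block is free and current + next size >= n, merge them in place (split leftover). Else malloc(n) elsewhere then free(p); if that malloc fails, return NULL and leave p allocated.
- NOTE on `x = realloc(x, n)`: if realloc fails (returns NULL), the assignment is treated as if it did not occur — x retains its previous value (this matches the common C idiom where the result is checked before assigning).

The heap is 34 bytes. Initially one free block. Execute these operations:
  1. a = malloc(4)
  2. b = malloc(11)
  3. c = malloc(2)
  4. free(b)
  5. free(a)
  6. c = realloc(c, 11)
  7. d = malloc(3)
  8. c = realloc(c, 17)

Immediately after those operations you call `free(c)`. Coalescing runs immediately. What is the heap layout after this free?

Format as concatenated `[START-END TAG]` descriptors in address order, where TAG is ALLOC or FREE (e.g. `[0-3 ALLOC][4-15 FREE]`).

Op 1: a = malloc(4) -> a = 0; heap: [0-3 ALLOC][4-33 FREE]
Op 2: b = malloc(11) -> b = 4; heap: [0-3 ALLOC][4-14 ALLOC][15-33 FREE]
Op 3: c = malloc(2) -> c = 15; heap: [0-3 ALLOC][4-14 ALLOC][15-16 ALLOC][17-33 FREE]
Op 4: free(b) -> (freed b); heap: [0-3 ALLOC][4-14 FREE][15-16 ALLOC][17-33 FREE]
Op 5: free(a) -> (freed a); heap: [0-14 FREE][15-16 ALLOC][17-33 FREE]
Op 6: c = realloc(c, 11) -> c = 15; heap: [0-14 FREE][15-25 ALLOC][26-33 FREE]
Op 7: d = malloc(3) -> d = 0; heap: [0-2 ALLOC][3-14 FREE][15-25 ALLOC][26-33 FREE]
Op 8: c = realloc(c, 17) -> c = 15; heap: [0-2 ALLOC][3-14 FREE][15-31 ALLOC][32-33 FREE]
free(c): c = 15 -> block [15-31 ALLOC]; mark free, coalesce with adjacent free neighbors -> [0-2 ALLOC][3-33 FREE]

Answer: [0-2 ALLOC][3-33 FREE]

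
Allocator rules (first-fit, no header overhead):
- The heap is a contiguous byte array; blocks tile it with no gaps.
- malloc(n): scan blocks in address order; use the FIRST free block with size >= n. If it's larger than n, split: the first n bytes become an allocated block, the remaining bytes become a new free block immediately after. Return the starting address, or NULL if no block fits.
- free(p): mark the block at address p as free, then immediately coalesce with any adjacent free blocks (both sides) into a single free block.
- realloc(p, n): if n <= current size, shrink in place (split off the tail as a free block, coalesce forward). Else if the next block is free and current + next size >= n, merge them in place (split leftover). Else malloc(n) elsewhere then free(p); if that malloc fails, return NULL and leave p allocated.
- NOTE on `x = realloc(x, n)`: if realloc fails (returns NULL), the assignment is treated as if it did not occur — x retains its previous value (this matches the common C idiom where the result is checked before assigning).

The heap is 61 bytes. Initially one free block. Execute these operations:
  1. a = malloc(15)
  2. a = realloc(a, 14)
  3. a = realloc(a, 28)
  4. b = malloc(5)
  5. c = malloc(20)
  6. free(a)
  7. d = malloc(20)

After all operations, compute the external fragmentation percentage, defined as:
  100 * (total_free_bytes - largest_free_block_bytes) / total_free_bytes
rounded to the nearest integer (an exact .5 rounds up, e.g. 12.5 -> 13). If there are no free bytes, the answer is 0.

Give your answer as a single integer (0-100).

Op 1: a = malloc(15) -> a = 0; heap: [0-14 ALLOC][15-60 FREE]
Op 2: a = realloc(a, 14) -> a = 0; heap: [0-13 ALLOC][14-60 FREE]
Op 3: a = realloc(a, 28) -> a = 0; heap: [0-27 ALLOC][28-60 FREE]
Op 4: b = malloc(5) -> b = 28; heap: [0-27 ALLOC][28-32 ALLOC][33-60 FREE]
Op 5: c = malloc(20) -> c = 33; heap: [0-27 ALLOC][28-32 ALLOC][33-52 ALLOC][53-60 FREE]
Op 6: free(a) -> (freed a); heap: [0-27 FREE][28-32 ALLOC][33-52 ALLOC][53-60 FREE]
Op 7: d = malloc(20) -> d = 0; heap: [0-19 ALLOC][20-27 FREE][28-32 ALLOC][33-52 ALLOC][53-60 FREE]
Free blocks: [8 8] total_free=16 largest=8 -> 100*(16-8)/16 = 800/16 = 50

Answer: 50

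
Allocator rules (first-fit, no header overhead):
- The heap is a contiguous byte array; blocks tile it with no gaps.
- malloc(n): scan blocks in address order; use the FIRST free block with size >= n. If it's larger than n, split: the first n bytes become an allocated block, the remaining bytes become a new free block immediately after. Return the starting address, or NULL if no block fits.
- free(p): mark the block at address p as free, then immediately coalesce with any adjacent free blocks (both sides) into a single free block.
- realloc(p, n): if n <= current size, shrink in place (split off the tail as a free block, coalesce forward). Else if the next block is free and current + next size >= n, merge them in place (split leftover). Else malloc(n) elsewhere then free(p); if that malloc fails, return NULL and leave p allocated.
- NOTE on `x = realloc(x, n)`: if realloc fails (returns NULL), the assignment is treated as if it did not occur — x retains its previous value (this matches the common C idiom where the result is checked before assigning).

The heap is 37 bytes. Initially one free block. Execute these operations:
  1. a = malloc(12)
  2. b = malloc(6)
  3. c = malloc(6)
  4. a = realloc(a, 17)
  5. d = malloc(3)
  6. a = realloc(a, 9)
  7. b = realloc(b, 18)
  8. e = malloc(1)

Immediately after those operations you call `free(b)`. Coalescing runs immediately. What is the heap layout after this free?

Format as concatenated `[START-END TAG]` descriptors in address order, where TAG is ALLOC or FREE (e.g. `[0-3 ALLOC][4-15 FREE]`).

Op 1: a = malloc(12) -> a = 0; heap: [0-11 ALLOC][12-36 FREE]
Op 2: b = malloc(6) -> b = 12; heap: [0-11 ALLOC][12-17 ALLOC][18-36 FREE]
Op 3: c = malloc(6) -> c = 18; heap: [0-11 ALLOC][12-17 ALLOC][18-23 ALLOC][24-36 FREE]
Op 4: a = realloc(a, 17) -> NULL (a unchanged); heap: [0-11 ALLOC][12-17 ALLOC][18-23 ALLOC][24-36 FREE]
Op 5: d = malloc(3) -> d = 24; heap: [0-11 ALLOC][12-17 ALLOC][18-23 ALLOC][24-26 ALLOC][27-36 FREE]
Op 6: a = realloc(a, 9) -> a = 0; heap: [0-8 ALLOC][9-11 FREE][12-17 ALLOC][18-23 ALLOC][24-26 ALLOC][27-36 FREE]
Op 7: b = realloc(b, 18) -> NULL (b unchanged); heap: [0-8 ALLOC][9-11 FREE][12-17 ALLOC][18-23 ALLOC][24-26 ALLOC][27-36 FREE]
Op 8: e = malloc(1) -> e = 9; heap: [0-8 ALLOC][9-9 ALLOC][10-11 FREE][12-17 ALLOC][18-23 ALLOC][24-26 ALLOC][27-36 FREE]
free(b): b = 12 -> block [12-17 ALLOC]; mark free, coalesce with adjacent free neighbors -> [0-8 ALLOC][9-9 ALLOC][10-17 FREE][18-23 ALLOC][24-26 ALLOC][27-36 FREE]

Answer: [0-8 ALLOC][9-9 ALLOC][10-17 FREE][18-23 ALLOC][24-26 ALLOC][27-36 FREE]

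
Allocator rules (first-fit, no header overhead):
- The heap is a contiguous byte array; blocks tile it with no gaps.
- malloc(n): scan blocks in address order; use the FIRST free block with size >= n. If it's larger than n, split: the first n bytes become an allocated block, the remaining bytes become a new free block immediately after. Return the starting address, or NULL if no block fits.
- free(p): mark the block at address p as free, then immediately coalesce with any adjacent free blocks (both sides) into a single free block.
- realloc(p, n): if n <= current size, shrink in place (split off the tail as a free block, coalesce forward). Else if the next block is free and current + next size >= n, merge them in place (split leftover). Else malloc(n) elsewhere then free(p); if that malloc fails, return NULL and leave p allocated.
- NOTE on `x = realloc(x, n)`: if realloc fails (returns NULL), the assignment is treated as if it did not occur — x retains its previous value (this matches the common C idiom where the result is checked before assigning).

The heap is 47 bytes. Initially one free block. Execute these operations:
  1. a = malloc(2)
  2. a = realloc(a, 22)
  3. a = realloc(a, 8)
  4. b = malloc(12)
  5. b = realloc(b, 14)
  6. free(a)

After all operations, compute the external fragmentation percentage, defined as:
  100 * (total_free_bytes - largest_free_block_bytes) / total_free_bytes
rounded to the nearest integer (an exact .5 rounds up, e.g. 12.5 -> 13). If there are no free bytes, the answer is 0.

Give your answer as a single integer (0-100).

Op 1: a = malloc(2) -> a = 0; heap: [0-1 ALLOC][2-46 FREE]
Op 2: a = realloc(a, 22) -> a = 0; heap: [0-21 ALLOC][22-46 FREE]
Op 3: a = realloc(a, 8) -> a = 0; heap: [0-7 ALLOC][8-46 FREE]
Op 4: b = malloc(12) -> b = 8; heap: [0-7 ALLOC][8-19 ALLOC][20-46 FREE]
Op 5: b = realloc(b, 14) -> b = 8; heap: [0-7 ALLOC][8-21 ALLOC][22-46 FREE]
Op 6: free(a) -> (freed a); heap: [0-7 FREE][8-21 ALLOC][22-46 FREE]
Free blocks: [8 25] total_free=33 largest=25 -> 100*(33-25)/33 = 800/33 ≈ 24.242 -> rounds to 24

Answer: 24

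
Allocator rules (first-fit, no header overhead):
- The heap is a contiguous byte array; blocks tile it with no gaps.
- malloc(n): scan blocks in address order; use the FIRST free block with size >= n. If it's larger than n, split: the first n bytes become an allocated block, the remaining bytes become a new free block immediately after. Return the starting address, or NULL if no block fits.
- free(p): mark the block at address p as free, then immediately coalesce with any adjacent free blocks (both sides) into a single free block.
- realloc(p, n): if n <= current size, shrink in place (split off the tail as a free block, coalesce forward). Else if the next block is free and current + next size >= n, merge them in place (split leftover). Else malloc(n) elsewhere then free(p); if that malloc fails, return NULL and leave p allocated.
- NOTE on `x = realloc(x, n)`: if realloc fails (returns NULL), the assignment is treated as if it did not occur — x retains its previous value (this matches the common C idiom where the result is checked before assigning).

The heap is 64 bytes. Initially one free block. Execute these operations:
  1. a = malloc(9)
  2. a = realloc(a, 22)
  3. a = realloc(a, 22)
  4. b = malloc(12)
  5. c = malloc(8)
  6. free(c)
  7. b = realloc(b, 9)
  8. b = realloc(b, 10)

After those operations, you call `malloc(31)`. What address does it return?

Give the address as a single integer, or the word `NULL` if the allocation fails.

Op 1: a = malloc(9) -> a = 0; heap: [0-8 ALLOC][9-63 FREE]
Op 2: a = realloc(a, 22) -> a = 0; heap: [0-21 ALLOC][22-63 FREE]
Op 3: a = realloc(a, 22) -> a = 0; heap: [0-21 ALLOC][22-63 FREE]
Op 4: b = malloc(12) -> b = 22; heap: [0-21 ALLOC][22-33 ALLOC][34-63 FREE]
Op 5: c = malloc(8) -> c = 34; heap: [0-21 ALLOC][22-33 ALLOC][34-41 ALLOC][42-63 FREE]
Op 6: free(c) -> (freed c); heap: [0-21 ALLOC][22-33 ALLOC][34-63 FREE]
Op 7: b = realloc(b, 9) -> b = 22; heap: [0-21 ALLOC][22-30 ALLOC][31-63 FREE]
Op 8: b = realloc(b, 10) -> b = 22; heap: [0-21 ALLOC][22-31 ALLOC][32-63 FREE]
malloc(31): first-fit scan over [0-21 ALLOC][22-31 ALLOC][32-63 FREE] -> 32

Answer: 32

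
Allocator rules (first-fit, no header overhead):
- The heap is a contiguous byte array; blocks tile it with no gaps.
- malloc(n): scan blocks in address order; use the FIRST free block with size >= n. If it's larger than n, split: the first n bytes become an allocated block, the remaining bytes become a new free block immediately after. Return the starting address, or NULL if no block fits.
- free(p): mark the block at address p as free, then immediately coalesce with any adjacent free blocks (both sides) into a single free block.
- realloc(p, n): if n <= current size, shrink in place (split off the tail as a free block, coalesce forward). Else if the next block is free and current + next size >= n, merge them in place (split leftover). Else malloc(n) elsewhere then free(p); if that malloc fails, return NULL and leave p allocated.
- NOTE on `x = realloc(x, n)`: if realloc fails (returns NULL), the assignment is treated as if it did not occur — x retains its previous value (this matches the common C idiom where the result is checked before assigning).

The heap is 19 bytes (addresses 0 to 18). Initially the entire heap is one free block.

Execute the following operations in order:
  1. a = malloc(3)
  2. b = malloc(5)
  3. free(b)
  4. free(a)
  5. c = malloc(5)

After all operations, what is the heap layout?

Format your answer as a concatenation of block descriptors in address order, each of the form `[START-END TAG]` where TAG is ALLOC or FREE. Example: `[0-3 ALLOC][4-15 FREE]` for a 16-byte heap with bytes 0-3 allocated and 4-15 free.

Op 1: a = malloc(3) -> a = 0; heap: [0-2 ALLOC][3-18 FREE]
Op 2: b = malloc(5) -> b = 3; heap: [0-2 ALLOC][3-7 ALLOC][8-18 FREE]
Op 3: free(b) -> (freed b); heap: [0-2 ALLOC][3-18 FREE]
Op 4: free(a) -> (freed a); heap: [0-18 FREE]
Op 5: c = malloc(5) -> c = 0; heap: [0-4 ALLOC][5-18 FREE]

Answer: [0-4 ALLOC][5-18 FREE]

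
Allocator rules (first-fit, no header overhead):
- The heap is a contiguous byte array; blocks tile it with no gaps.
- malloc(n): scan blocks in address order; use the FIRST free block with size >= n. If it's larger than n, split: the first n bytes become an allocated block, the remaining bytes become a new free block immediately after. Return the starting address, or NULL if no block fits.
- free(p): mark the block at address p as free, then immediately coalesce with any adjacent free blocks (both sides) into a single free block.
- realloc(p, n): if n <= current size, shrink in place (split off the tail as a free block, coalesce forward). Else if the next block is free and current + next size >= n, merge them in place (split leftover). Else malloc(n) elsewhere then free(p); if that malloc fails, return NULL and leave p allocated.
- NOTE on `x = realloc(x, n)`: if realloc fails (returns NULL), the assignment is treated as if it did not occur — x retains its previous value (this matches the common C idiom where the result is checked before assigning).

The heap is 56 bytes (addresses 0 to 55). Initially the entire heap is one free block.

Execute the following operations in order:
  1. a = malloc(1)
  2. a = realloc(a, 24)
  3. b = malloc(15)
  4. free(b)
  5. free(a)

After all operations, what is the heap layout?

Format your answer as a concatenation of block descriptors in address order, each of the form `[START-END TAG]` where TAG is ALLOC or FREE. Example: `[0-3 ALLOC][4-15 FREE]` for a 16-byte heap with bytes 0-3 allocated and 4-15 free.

Answer: [0-55 FREE]

Derivation:
Op 1: a = malloc(1) -> a = 0; heap: [0-0 ALLOC][1-55 FREE]
Op 2: a = realloc(a, 24) -> a = 0; heap: [0-23 ALLOC][24-55 FREE]
Op 3: b = malloc(15) -> b = 24; heap: [0-23 ALLOC][24-38 ALLOC][39-55 FREE]
Op 4: free(b) -> (freed b); heap: [0-23 ALLOC][24-55 FREE]
Op 5: free(a) -> (freed a); heap: [0-55 FREE]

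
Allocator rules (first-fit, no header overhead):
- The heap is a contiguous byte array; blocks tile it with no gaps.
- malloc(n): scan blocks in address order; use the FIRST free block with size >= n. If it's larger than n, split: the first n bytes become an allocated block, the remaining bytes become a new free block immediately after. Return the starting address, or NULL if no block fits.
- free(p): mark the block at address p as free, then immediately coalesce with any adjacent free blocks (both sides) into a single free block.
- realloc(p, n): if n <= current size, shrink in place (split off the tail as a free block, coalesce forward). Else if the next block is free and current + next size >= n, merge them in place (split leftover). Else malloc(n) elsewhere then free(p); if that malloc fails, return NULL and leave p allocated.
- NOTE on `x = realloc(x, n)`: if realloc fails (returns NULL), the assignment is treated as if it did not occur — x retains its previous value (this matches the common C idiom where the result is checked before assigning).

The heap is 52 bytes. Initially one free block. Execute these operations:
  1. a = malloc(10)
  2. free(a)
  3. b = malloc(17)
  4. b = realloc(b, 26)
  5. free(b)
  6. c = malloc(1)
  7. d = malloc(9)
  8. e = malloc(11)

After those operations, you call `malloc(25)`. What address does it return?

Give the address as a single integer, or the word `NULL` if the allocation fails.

Op 1: a = malloc(10) -> a = 0; heap: [0-9 ALLOC][10-51 FREE]
Op 2: free(a) -> (freed a); heap: [0-51 FREE]
Op 3: b = malloc(17) -> b = 0; heap: [0-16 ALLOC][17-51 FREE]
Op 4: b = realloc(b, 26) -> b = 0; heap: [0-25 ALLOC][26-51 FREE]
Op 5: free(b) -> (freed b); heap: [0-51 FREE]
Op 6: c = malloc(1) -> c = 0; heap: [0-0 ALLOC][1-51 FREE]
Op 7: d = malloc(9) -> d = 1; heap: [0-0 ALLOC][1-9 ALLOC][10-51 FREE]
Op 8: e = malloc(11) -> e = 10; heap: [0-0 ALLOC][1-9 ALLOC][10-20 ALLOC][21-51 FREE]
malloc(25): first-fit scan over [0-0 ALLOC][1-9 ALLOC][10-20 ALLOC][21-51 FREE] -> 21

Answer: 21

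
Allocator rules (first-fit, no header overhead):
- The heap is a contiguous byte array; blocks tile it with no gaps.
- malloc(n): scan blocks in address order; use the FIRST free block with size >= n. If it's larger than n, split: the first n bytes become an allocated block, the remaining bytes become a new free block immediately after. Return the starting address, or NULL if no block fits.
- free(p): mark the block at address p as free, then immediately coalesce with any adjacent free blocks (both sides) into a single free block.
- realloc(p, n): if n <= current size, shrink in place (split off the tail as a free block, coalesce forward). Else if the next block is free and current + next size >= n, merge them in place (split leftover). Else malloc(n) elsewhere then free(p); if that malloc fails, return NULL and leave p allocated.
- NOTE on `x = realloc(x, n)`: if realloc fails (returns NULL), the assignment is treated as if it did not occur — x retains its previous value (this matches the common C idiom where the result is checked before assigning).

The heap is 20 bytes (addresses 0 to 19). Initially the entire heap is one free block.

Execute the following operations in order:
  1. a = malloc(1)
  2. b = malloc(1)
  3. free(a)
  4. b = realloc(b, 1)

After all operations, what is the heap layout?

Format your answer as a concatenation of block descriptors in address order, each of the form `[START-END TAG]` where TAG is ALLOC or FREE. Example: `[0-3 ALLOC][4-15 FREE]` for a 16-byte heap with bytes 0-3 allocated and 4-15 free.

Op 1: a = malloc(1) -> a = 0; heap: [0-0 ALLOC][1-19 FREE]
Op 2: b = malloc(1) -> b = 1; heap: [0-0 ALLOC][1-1 ALLOC][2-19 FREE]
Op 3: free(a) -> (freed a); heap: [0-0 FREE][1-1 ALLOC][2-19 FREE]
Op 4: b = realloc(b, 1) -> b = 1; heap: [0-0 FREE][1-1 ALLOC][2-19 FREE]

Answer: [0-0 FREE][1-1 ALLOC][2-19 FREE]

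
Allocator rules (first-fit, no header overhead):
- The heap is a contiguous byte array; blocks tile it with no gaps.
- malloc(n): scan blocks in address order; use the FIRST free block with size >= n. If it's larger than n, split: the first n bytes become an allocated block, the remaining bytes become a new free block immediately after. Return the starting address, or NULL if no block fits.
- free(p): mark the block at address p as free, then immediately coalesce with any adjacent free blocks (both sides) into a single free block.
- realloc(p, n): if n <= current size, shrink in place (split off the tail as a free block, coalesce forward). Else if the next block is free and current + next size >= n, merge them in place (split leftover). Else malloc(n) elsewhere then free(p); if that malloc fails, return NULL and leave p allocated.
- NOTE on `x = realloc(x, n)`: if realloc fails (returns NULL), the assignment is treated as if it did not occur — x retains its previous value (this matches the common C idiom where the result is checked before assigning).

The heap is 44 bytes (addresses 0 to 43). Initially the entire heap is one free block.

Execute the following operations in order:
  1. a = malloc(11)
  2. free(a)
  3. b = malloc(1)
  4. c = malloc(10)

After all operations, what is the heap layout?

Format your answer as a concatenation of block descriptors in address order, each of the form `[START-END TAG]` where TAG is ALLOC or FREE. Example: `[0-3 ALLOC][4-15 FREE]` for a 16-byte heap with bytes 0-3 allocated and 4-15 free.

Answer: [0-0 ALLOC][1-10 ALLOC][11-43 FREE]

Derivation:
Op 1: a = malloc(11) -> a = 0; heap: [0-10 ALLOC][11-43 FREE]
Op 2: free(a) -> (freed a); heap: [0-43 FREE]
Op 3: b = malloc(1) -> b = 0; heap: [0-0 ALLOC][1-43 FREE]
Op 4: c = malloc(10) -> c = 1; heap: [0-0 ALLOC][1-10 ALLOC][11-43 FREE]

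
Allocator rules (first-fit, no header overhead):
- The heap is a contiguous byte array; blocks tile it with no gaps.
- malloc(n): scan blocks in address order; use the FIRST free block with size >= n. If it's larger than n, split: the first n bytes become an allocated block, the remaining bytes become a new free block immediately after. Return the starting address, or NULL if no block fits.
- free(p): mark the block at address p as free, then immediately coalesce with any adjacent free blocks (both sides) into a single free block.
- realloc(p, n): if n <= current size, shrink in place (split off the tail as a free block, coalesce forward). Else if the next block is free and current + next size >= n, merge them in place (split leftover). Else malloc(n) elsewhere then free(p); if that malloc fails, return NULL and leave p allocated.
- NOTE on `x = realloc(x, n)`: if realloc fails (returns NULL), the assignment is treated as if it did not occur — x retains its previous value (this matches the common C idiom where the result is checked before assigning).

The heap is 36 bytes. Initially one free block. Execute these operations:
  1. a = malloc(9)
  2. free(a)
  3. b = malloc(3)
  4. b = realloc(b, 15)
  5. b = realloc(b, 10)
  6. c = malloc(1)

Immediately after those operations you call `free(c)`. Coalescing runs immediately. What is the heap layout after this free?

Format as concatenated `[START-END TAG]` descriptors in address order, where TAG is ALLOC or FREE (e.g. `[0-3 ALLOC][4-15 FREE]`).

Op 1: a = malloc(9) -> a = 0; heap: [0-8 ALLOC][9-35 FREE]
Op 2: free(a) -> (freed a); heap: [0-35 FREE]
Op 3: b = malloc(3) -> b = 0; heap: [0-2 ALLOC][3-35 FREE]
Op 4: b = realloc(b, 15) -> b = 0; heap: [0-14 ALLOC][15-35 FREE]
Op 5: b = realloc(b, 10) -> b = 0; heap: [0-9 ALLOC][10-35 FREE]
Op 6: c = malloc(1) -> c = 10; heap: [0-9 ALLOC][10-10 ALLOC][11-35 FREE]
free(c): c = 10 -> block [10-10 ALLOC]; mark free, coalesce with adjacent free neighbors -> [0-9 ALLOC][10-35 FREE]

Answer: [0-9 ALLOC][10-35 FREE]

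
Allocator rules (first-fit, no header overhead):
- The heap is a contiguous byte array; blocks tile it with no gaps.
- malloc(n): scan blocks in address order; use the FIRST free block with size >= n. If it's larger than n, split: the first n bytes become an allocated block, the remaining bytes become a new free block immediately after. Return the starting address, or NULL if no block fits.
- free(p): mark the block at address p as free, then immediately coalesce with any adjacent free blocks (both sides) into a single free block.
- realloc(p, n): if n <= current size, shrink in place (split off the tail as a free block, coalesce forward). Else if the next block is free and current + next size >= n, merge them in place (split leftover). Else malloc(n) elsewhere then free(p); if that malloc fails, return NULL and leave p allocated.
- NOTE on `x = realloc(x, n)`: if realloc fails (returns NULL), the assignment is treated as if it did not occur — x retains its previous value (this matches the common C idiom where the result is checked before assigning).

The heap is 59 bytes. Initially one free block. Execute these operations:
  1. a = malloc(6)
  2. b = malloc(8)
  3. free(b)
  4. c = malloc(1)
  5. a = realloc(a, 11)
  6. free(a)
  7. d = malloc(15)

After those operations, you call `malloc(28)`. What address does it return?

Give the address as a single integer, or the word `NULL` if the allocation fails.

Op 1: a = malloc(6) -> a = 0; heap: [0-5 ALLOC][6-58 FREE]
Op 2: b = malloc(8) -> b = 6; heap: [0-5 ALLOC][6-13 ALLOC][14-58 FREE]
Op 3: free(b) -> (freed b); heap: [0-5 ALLOC][6-58 FREE]
Op 4: c = malloc(1) -> c = 6; heap: [0-5 ALLOC][6-6 ALLOC][7-58 FREE]
Op 5: a = realloc(a, 11) -> a = 7; heap: [0-5 FREE][6-6 ALLOC][7-17 ALLOC][18-58 FREE]
Op 6: free(a) -> (freed a); heap: [0-5 FREE][6-6 ALLOC][7-58 FREE]
Op 7: d = malloc(15) -> d = 7; heap: [0-5 FREE][6-6 ALLOC][7-21 ALLOC][22-58 FREE]
malloc(28): first-fit scan over [0-5 FREE][6-6 ALLOC][7-21 ALLOC][22-58 FREE] -> 22

Answer: 22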